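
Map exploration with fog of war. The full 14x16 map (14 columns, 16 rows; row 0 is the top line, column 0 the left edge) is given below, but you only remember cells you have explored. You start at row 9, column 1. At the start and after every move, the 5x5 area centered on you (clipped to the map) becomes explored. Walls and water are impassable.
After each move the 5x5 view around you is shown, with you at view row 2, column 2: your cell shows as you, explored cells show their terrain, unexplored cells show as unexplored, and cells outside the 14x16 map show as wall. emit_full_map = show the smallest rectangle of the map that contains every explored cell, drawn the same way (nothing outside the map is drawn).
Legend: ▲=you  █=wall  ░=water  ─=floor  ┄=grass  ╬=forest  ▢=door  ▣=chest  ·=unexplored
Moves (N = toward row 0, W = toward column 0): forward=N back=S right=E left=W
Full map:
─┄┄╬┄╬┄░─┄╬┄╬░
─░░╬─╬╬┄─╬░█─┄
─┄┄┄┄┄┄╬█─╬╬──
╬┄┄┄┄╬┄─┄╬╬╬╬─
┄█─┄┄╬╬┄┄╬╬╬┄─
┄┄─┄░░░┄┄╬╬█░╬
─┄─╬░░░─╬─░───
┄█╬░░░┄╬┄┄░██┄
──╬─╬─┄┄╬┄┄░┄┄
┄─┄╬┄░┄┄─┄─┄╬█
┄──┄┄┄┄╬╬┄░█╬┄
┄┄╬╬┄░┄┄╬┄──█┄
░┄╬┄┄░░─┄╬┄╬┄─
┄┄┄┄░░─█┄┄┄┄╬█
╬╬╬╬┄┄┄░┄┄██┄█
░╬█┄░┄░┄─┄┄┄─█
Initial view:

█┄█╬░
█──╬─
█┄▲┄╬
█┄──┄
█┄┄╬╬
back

█──╬─
█┄─┄╬
█┄▲─┄
█┄┄╬╬
█░┄╬┄

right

──╬─╬
┄─┄╬┄
┄─▲┄┄
┄┄╬╬┄
░┄╬┄┄

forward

┄█╬░░
──╬─╬
┄─▲╬┄
┄──┄┄
┄┄╬╬┄

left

█┄█╬░
█──╬─
█┄▲┄╬
█┄──┄
█┄┄╬╬

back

█──╬─
█┄─┄╬
█┄▲─┄
█┄┄╬╬
█░┄╬┄

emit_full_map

┄█╬░░
──╬─╬
┄─┄╬┄
┄▲─┄┄
┄┄╬╬┄
░┄╬┄┄

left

██──╬
██┄─┄
██▲──
██┄┄╬
██░┄╬

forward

██┄█╬
██──╬
██▲─┄
██┄──
██┄┄╬

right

█┄█╬░
█──╬─
█┄▲┄╬
█┄──┄
█┄┄╬╬

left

██┄█╬
██──╬
██▲─┄
██┄──
██┄┄╬

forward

██─┄─
██┄█╬
██▲─╬
██┄─┄
██┄──

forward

██┄┄─
██─┄─
██▲█╬
██──╬
██┄─┄

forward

██┄█─
██┄┄─
██▲┄─
██┄█╬
██──╬

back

██┄┄─
██─┄─
██▲█╬
██──╬
██┄─┄

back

██─┄─
██┄█╬
██▲─╬
██┄─┄
██┄──

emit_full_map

┄█─··
┄┄─··
─┄─··
┄█╬░░
▲─╬─╬
┄─┄╬┄
┄──┄┄
┄┄╬╬┄
░┄╬┄┄


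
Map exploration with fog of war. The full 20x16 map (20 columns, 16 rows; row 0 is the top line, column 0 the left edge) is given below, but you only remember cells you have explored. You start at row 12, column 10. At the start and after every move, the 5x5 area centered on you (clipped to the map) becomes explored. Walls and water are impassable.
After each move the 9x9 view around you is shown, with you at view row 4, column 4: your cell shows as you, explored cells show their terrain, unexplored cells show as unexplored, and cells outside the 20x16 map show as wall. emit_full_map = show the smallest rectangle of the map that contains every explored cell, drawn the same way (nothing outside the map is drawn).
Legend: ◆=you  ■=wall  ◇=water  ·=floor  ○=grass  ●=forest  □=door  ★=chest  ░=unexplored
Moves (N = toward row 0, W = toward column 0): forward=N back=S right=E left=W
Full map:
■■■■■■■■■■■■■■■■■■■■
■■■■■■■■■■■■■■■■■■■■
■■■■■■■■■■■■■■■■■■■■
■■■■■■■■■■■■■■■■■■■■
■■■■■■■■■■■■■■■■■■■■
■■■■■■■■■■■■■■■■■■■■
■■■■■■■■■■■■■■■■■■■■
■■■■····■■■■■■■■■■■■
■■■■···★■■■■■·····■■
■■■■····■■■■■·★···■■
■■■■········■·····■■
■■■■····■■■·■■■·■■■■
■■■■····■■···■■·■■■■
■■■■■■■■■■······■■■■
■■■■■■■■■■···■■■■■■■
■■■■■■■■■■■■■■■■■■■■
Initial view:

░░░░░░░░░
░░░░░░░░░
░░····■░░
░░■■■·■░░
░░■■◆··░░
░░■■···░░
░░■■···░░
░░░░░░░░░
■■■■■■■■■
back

░░░░░░░░░
░░····■░░
░░■■■·■░░
░░■■···░░
░░■■◆··░░
░░■■···░░
░░■■■■■░░
■■■■■■■■■
■■■■■■■■■

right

░░░░░░░░░
░····■░░░
░■■■·■■░░
░■■···■░░
░■■·◆··░░
░■■···■░░
░■■■■■■░░
■■■■■■■■■
■■■■■■■■■

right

░░░░░░░░░
····■░░░░
■■■·■■■░░
■■···■■░░
■■··◆··░░
■■···■■░░
■■■■■■■░░
■■■■■■■■■
■■■■■■■■■

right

░░░░░░░░░
···■░░░░░
■■·■■■·░░
■···■■·░░
■···◆··░░
■···■■■░░
■■■■■■■░░
■■■■■■■■■
■■■■■■■■■

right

░░░░░░░░░
··■░░░░░░
■·■■■·■░░
···■■·■░░
····◆·■░░
···■■■■░░
■■■■■■■░░
■■■■■■■■■
■■■■■■■■■

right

░░░░░░░░░
·■░░░░░░░
·■■■·■■░░
··■■·■■░░
····◆■■░░
··■■■■■░░
■■■■■■■░░
■■■■■■■■■
■■■■■■■■■

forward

░░░░░░░░░
░░░░░░░░░
·■·····░░
·■■■·■■░░
··■■◆■■░░
·····■■░░
··■■■■■░░
■■■■■■■░░
■■■■■■■■■

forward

░░░░░░░░░
░░░░░░░░░
░░·★···░░
·■·····░░
·■■■◆■■░░
··■■·■■░░
·····■■░░
··■■■■■░░
■■■■■■■░░

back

░░░░░░░░░
░░·★···░░
·■·····░░
·■■■·■■░░
··■■◆■■░░
·····■■░░
··■■■■■░░
■■■■■■■░░
■■■■■■■■■

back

░░·★···░░
·■·····░░
·■■■·■■░░
··■■·■■░░
····◆■■░░
··■■■■■░░
■■■■■■■░░
■■■■■■■■■
■■■■■■■■■

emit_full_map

░░░░░·★···
····■·····
■■■·■■■·■■
■■···■■·■■
■■·····◆■■
■■···■■■■■
■■■■■■■■■■

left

░░░·★···░
··■·····░
■·■■■·■■░
···■■·■■░
····◆·■■░
···■■■■■░
■■■■■■■■░
■■■■■■■■■
■■■■■■■■■

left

░░░░·★···
···■·····
■■·■■■·■■
■···■■·■■
■···◆··■■
■···■■■■■
■■■■■■■■■
■■■■■■■■■
■■■■■■■■■

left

░░░░░·★··
····■····
■■■·■■■·■
■■···■■·■
■■··◆···■
■■···■■■■
■■■■■■■■■
■■■■■■■■■
■■■■■■■■■

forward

░░░░░░░░░
░░░░░·★··
····■····
■■■·■■■·■
■■··◆■■·■
■■······■
■■···■■■■
■■■■■■■■■
■■■■■■■■■

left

░░░░░░░░░
░░░░░░·★·
░····■···
░■■■·■■■·
░■■·◆·■■·
░■■······
░■■···■■■
░■■■■■■■■
■■■■■■■■■

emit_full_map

░░░░░·★···
····■·····
■■■·■■■·■■
■■·◆·■■·■■
■■······■■
■■···■■■■■
■■■■■■■■■■

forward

░░░░░░░░░
░░░░░░░░░
░░■■■■·★·
░····■···
░■■■◆■■■·
░■■···■■·
░■■······
░■■···■■■
░■■■■■■■■

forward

░░░░░░░░░
░░░░░░░░░
░░■■■■·░░
░░■■■■·★·
░···◆■···
░■■■·■■■·
░■■···■■·
░■■······
░■■···■■■

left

░░░░░░░░░
░░░░░░░░░
░░■■■■■·░
░░■■■■■·★
░░··◆·■··
░░■■■·■■■
░░■■···■■
░░■■·····
░░■■···■■

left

░░░░░░░░░
░░░░░░░░░
░░★■■■■■·
░░·■■■■■·
░░··◆··■·
░░·■■■·■■
░░·■■···■
░░░■■····
░░░■■···■

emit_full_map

★■■■■■·░░░░
·■■■■■·★···
··◆··■·····
·■■■·■■■·■■
·■■···■■·■■
░■■······■■
░■■···■■■■■
░■■■■■■■■■■

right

░░░░░░░░░
░░░░░░░░░
░★■■■■■·░
░·■■■■■·★
░···◆·■··
░·■■■·■■■
░·■■···■■
░░■■·····
░░■■···■■

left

░░░░░░░░░
░░░░░░░░░
░░★■■■■■·
░░·■■■■■·
░░··◆··■·
░░·■■■·■■
░░·■■···■
░░░■■····
░░░■■···■

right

░░░░░░░░░
░░░░░░░░░
░★■■■■■·░
░·■■■■■·★
░···◆·■··
░·■■■·■■■
░·■■···■■
░░■■·····
░░■■···■■


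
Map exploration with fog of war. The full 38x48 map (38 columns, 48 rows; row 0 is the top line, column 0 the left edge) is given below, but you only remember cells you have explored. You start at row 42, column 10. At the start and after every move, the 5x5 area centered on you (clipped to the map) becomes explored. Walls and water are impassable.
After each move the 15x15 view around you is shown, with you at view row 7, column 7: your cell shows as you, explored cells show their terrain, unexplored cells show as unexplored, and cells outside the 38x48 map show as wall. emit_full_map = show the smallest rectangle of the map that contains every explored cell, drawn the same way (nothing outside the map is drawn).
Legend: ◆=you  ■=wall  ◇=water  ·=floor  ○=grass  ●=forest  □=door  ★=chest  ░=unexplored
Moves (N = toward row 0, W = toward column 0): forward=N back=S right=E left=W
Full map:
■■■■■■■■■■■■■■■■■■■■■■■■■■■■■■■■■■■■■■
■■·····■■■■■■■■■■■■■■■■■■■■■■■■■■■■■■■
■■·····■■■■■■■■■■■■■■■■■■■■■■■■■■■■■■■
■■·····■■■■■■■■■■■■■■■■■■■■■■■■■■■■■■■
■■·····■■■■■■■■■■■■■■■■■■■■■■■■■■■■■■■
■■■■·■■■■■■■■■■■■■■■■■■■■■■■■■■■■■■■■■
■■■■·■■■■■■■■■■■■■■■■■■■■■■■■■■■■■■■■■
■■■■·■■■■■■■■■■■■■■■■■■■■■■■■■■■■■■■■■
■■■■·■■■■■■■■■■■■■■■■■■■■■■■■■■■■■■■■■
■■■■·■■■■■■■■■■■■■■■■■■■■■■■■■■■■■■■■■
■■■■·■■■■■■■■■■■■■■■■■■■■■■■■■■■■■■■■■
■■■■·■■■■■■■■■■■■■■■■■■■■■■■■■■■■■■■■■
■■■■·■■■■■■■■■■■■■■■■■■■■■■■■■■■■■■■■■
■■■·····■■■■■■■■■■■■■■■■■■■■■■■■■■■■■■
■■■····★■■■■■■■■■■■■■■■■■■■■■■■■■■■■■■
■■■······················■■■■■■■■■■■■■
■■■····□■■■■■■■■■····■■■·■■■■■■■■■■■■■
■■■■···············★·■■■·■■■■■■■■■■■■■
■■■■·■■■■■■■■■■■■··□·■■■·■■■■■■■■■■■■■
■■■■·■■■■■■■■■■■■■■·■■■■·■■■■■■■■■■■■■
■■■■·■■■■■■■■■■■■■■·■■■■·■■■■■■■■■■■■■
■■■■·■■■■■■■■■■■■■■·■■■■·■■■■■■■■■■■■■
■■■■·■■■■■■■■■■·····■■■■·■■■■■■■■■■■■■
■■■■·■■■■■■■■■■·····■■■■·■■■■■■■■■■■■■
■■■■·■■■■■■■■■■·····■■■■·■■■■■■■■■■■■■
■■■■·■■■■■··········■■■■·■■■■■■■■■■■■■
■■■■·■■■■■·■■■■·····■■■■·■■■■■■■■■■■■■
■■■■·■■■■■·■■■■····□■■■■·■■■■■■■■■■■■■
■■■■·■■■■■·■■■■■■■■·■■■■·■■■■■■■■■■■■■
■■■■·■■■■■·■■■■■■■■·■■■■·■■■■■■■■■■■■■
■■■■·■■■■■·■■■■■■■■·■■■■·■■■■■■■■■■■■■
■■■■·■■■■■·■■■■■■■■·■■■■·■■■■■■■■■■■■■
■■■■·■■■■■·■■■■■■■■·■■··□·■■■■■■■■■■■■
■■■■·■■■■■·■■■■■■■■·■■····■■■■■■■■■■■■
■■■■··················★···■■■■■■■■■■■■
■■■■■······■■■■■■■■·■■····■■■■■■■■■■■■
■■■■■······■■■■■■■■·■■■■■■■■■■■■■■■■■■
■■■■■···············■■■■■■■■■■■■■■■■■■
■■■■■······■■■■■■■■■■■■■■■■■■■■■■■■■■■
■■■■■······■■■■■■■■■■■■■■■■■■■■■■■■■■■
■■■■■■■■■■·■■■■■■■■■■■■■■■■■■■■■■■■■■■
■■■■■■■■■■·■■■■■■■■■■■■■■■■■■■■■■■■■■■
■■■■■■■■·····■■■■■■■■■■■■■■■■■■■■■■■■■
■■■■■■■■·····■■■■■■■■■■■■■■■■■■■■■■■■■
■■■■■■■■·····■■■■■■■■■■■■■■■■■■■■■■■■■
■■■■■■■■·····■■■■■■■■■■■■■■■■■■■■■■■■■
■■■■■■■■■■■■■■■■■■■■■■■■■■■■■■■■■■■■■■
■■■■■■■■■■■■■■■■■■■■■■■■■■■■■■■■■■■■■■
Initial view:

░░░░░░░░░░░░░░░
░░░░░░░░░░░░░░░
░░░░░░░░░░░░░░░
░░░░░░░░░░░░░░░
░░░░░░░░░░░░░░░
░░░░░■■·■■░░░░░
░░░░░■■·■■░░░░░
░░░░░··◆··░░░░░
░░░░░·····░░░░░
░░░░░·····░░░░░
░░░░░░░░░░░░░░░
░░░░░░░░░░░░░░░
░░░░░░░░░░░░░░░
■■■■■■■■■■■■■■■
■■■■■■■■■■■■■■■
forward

░░░░░░░░░░░░░░░
░░░░░░░░░░░░░░░
░░░░░░░░░░░░░░░
░░░░░░░░░░░░░░░
░░░░░░░░░░░░░░░
░░░░░···■■░░░░░
░░░░░■■·■■░░░░░
░░░░░■■◆■■░░░░░
░░░░░·····░░░░░
░░░░░·····░░░░░
░░░░░·····░░░░░
░░░░░░░░░░░░░░░
░░░░░░░░░░░░░░░
░░░░░░░░░░░░░░░
■■■■■■■■■■■■■■■

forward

░░░░░░░░░░░░░░░
░░░░░░░░░░░░░░░
░░░░░░░░░░░░░░░
░░░░░░░░░░░░░░░
░░░░░░░░░░░░░░░
░░░░░···■■░░░░░
░░░░░···■■░░░░░
░░░░░■■◆■■░░░░░
░░░░░■■·■■░░░░░
░░░░░·····░░░░░
░░░░░·····░░░░░
░░░░░·····░░░░░
░░░░░░░░░░░░░░░
░░░░░░░░░░░░░░░
░░░░░░░░░░░░░░░

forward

░░░░░░░░░░░░░░░
░░░░░░░░░░░░░░░
░░░░░░░░░░░░░░░
░░░░░░░░░░░░░░░
░░░░░░░░░░░░░░░
░░░░░·····░░░░░
░░░░░···■■░░░░░
░░░░░··◆■■░░░░░
░░░░░■■·■■░░░░░
░░░░░■■·■■░░░░░
░░░░░·····░░░░░
░░░░░·····░░░░░
░░░░░·····░░░░░
░░░░░░░░░░░░░░░
░░░░░░░░░░░░░░░

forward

░░░░░░░░░░░░░░░
░░░░░░░░░░░░░░░
░░░░░░░░░░░░░░░
░░░░░░░░░░░░░░░
░░░░░░░░░░░░░░░
░░░░░···■■░░░░░
░░░░░·····░░░░░
░░░░░··◆■■░░░░░
░░░░░···■■░░░░░
░░░░░■■·■■░░░░░
░░░░░■■·■■░░░░░
░░░░░·····░░░░░
░░░░░·····░░░░░
░░░░░·····░░░░░
░░░░░░░░░░░░░░░

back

░░░░░░░░░░░░░░░
░░░░░░░░░░░░░░░
░░░░░░░░░░░░░░░
░░░░░░░░░░░░░░░
░░░░░···■■░░░░░
░░░░░·····░░░░░
░░░░░···■■░░░░░
░░░░░··◆■■░░░░░
░░░░░■■·■■░░░░░
░░░░░■■·■■░░░░░
░░░░░·····░░░░░
░░░░░·····░░░░░
░░░░░·····░░░░░
░░░░░░░░░░░░░░░
░░░░░░░░░░░░░░░

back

░░░░░░░░░░░░░░░
░░░░░░░░░░░░░░░
░░░░░░░░░░░░░░░
░░░░░···■■░░░░░
░░░░░·····░░░░░
░░░░░···■■░░░░░
░░░░░···■■░░░░░
░░░░░■■◆■■░░░░░
░░░░░■■·■■░░░░░
░░░░░·····░░░░░
░░░░░·····░░░░░
░░░░░·····░░░░░
░░░░░░░░░░░░░░░
░░░░░░░░░░░░░░░
░░░░░░░░░░░░░░░

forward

░░░░░░░░░░░░░░░
░░░░░░░░░░░░░░░
░░░░░░░░░░░░░░░
░░░░░░░░░░░░░░░
░░░░░···■■░░░░░
░░░░░·····░░░░░
░░░░░···■■░░░░░
░░░░░··◆■■░░░░░
░░░░░■■·■■░░░░░
░░░░░■■·■■░░░░░
░░░░░·····░░░░░
░░░░░·····░░░░░
░░░░░·····░░░░░
░░░░░░░░░░░░░░░
░░░░░░░░░░░░░░░

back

░░░░░░░░░░░░░░░
░░░░░░░░░░░░░░░
░░░░░░░░░░░░░░░
░░░░░···■■░░░░░
░░░░░·····░░░░░
░░░░░···■■░░░░░
░░░░░···■■░░░░░
░░░░░■■◆■■░░░░░
░░░░░■■·■■░░░░░
░░░░░·····░░░░░
░░░░░·····░░░░░
░░░░░·····░░░░░
░░░░░░░░░░░░░░░
░░░░░░░░░░░░░░░
░░░░░░░░░░░░░░░


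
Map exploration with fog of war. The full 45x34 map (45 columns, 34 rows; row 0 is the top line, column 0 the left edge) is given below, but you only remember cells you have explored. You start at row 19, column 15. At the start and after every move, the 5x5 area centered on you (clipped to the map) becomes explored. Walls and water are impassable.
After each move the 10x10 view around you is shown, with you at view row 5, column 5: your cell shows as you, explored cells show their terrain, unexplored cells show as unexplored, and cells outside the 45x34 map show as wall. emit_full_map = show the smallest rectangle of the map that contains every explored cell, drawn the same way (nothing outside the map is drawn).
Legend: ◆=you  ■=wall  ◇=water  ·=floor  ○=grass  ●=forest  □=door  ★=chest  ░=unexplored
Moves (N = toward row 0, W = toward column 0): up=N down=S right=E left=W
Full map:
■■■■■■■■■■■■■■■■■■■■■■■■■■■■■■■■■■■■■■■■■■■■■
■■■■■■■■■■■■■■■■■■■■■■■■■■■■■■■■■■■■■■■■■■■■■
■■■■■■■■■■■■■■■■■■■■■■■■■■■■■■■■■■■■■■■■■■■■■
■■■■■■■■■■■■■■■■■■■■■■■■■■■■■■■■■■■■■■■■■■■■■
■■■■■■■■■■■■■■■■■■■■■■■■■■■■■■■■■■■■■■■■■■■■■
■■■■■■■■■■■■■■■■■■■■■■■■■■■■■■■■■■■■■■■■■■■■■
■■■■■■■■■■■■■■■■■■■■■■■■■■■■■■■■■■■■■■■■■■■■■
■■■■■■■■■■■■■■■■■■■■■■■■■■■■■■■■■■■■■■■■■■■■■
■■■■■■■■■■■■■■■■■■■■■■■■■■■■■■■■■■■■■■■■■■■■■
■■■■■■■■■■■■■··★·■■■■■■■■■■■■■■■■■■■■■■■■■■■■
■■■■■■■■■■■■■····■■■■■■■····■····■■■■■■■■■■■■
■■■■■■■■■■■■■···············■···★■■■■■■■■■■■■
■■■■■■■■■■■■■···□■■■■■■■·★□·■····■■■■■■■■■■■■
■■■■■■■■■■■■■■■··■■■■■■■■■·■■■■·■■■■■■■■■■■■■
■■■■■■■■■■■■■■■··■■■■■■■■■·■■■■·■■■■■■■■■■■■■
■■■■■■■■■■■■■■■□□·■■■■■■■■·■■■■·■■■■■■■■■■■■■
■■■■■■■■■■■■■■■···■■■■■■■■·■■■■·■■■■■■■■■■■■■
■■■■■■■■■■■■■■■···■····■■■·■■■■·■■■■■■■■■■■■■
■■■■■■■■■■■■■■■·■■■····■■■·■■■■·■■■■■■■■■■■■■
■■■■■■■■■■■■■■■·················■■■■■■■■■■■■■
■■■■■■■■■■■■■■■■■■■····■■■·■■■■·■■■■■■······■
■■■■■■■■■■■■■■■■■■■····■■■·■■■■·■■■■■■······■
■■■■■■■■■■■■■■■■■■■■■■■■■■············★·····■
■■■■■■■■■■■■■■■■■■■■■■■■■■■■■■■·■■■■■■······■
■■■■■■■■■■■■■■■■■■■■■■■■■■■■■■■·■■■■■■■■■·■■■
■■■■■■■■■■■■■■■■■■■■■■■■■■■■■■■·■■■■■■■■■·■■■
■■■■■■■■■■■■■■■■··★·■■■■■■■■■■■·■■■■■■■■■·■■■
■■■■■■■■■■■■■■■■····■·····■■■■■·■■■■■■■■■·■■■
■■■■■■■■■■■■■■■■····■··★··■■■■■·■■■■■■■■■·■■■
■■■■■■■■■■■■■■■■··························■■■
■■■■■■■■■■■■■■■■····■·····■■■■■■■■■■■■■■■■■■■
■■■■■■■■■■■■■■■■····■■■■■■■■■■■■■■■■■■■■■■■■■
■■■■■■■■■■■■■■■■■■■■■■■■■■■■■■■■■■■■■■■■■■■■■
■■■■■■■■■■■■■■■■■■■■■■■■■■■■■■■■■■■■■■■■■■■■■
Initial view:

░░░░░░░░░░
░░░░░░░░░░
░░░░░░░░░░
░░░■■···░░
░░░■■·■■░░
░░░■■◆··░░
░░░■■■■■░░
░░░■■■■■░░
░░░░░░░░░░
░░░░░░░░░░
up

░░░░░░░░░░
░░░░░░░░░░
░░░░░░░░░░
░░░■■···░░
░░░■■···░░
░░░■■◆■■░░
░░░■■···░░
░░░■■■■■░░
░░░■■■■■░░
░░░░░░░░░░

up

░░░░░░░░░░
░░░░░░░░░░
░░░░░░░░░░
░░░■■□□·░░
░░░■■···░░
░░░■■◆··░░
░░░■■·■■░░
░░░■■···░░
░░░■■■■■░░
░░░■■■■■░░

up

░░░░░░░░░░
░░░░░░░░░░
░░░░░░░░░░
░░░■■··■░░
░░░■■□□·░░
░░░■■◆··░░
░░░■■···░░
░░░■■·■■░░
░░░■■···░░
░░░■■■■■░░

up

░░░░░░░░░░
░░░░░░░░░░
░░░░░░░░░░
░░░■■··■░░
░░░■■··■░░
░░░■■◆□·░░
░░░■■···░░
░░░■■···░░
░░░■■·■■░░
░░░■■···░░

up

░░░░░░░░░░
░░░░░░░░░░
░░░░░░░░░░
░░░···□■░░
░░░■■··■░░
░░░■■◆·■░░
░░░■■□□·░░
░░░■■···░░
░░░■■···░░
░░░■■·■■░░

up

░░░░░░░░░░
░░░░░░░░░░
░░░░░░░░░░
░░░·····░░
░░░···□■░░
░░░■■◆·■░░
░░░■■··■░░
░░░■■□□·░░
░░░■■···░░
░░░■■···░░

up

░░░░░░░░░░
░░░░░░░░░░
░░░░░░░░░░
░░░····■░░
░░░·····░░
░░░··◆□■░░
░░░■■··■░░
░░░■■··■░░
░░░■■□□·░░
░░░■■···░░

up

░░░░░░░░░░
░░░░░░░░░░
░░░░░░░░░░
░░░··★·■░░
░░░····■░░
░░░··◆··░░
░░░···□■░░
░░░■■··■░░
░░░■■··■░░
░░░■■□□·░░

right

░░░░░░░░░░
░░░░░░░░░░
░░░░░░░░░░
░░··★·■■░░
░░····■■░░
░░···◆··░░
░░···□■■░░
░░■■··■■░░
░░■■··■░░░
░░■■□□·░░░

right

░░░░░░░░░░
░░░░░░░░░░
░░░░░░░░░░
░··★·■■■░░
░····■■■░░
░····◆··░░
░···□■■■░░
░■■··■■■░░
░■■··■░░░░
░■■□□·░░░░

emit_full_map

··★·■■■
····■■■
····◆··
···□■■■
■■··■■■
■■··■░░
■■□□·░░
■■···░░
■■···░░
■■·■■░░
■■···░░
■■■■■░░
■■■■■░░

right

░░░░░░░░░░
░░░░░░░░░░
░░░░░░░░░░
··★·■■■■░░
····■■■■░░
·····◆··░░
···□■■■■░░
■■··■■■■░░
■■··■░░░░░
■■□□·░░░░░

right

░░░░░░░░░░
░░░░░░░░░░
░░░░░░░░░░
·★·■■■■■░░
···■■■■■░░
·····◆··░░
··□■■■■■░░
■··■■■■■░░
■··■░░░░░░
■□□·░░░░░░

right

░░░░░░░░░░
░░░░░░░░░░
░░░░░░░░░░
★·■■■■■■░░
··■■■■■■░░
·····◆··░░
·□■■■■■■░░
··■■■■■■░░
··■░░░░░░░
□□·░░░░░░░

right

░░░░░░░░░░
░░░░░░░░░░
░░░░░░░░░░
·■■■■■■■░░
·■■■■■■■░░
·····◆··░░
□■■■■■■■░░
·■■■■■■■░░
·■░░░░░░░░
□·░░░░░░░░

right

░░░░░░░░░░
░░░░░░░░░░
░░░░░░░░░░
■■■■■■■■░░
■■■■■■■·░░
·····◆··░░
■■■■■■■·░░
■■■■■■■■░░
■░░░░░░░░░
·░░░░░░░░░

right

░░░░░░░░░░
░░░░░░░░░░
░░░░░░░░░░
■■■■■■■■░░
■■■■■■··░░
·····◆··░░
■■■■■■·★░░
■■■■■■■■░░
░░░░░░░░░░
░░░░░░░░░░

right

░░░░░░░░░░
░░░░░░░░░░
░░░░░░░░░░
■■■■■■■■░░
■■■■■···░░
·····◆··░░
■■■■■·★□░░
■■■■■■■·░░
░░░░░░░░░░
░░░░░░░░░░

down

░░░░░░░░░░
░░░░░░░░░░
■■■■■■■■░░
■■■■■···░░
········░░
■■■■■◆★□░░
■■■■■■■·░░
░░░■■■■·░░
░░░░░░░░░░
░░░░░░░░░░

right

░░░░░░░░░░
░░░░░░░░░░
■■■■■■■░░░
■■■■····░░
········░░
■■■■·◆□·░░
■■■■■■·■░░
░░■■■■·■░░
░░░░░░░░░░
░░░░░░░░░░

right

░░░░░░░░░░
░░░░░░░░░░
■■■■■■░░░░
■■■····■░░
·······■░░
■■■·★◆·■░░
■■■■■·■■░░
░■■■■·■■░░
░░░░░░░░░░
░░░░░░░░░░

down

░░░░░░░░░░
■■■■■■░░░░
■■■····■░░
·······■░░
■■■·★□·■░░
■■■■■◆■■░░
░■■■■·■■░░
░░░■■·■■░░
░░░░░░░░░░
░░░░░░░░░░

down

■■■■■■░░░░
■■■····■░░
·······■░░
■■■·★□·■░░
■■■■■·■■░░
░■■■■◆■■░░
░░░■■·■■░░
░░░■■·■■░░
░░░░░░░░░░
░░░░░░░░░░

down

■■■····■░░
·······■░░
■■■·★□·■░░
■■■■■·■■░░
░■■■■·■■░░
░░░■■◆■■░░
░░░■■·■■░░
░░░■■·■■░░
░░░░░░░░░░
░░░░░░░░░░

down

·······■░░
■■■·★□·■░░
■■■■■·■■░░
░■■■■·■■░░
░░░■■·■■░░
░░░■■◆■■░░
░░░■■·■■░░
░░░■■·■■░░
░░░░░░░░░░
░░░░░░░░░░

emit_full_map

··★·■■■■■■■■■■░░
····■■■■■■■····■
···············■
···□■■■■■■■·★□·■
■■··■■■■■■■■■·■■
■■··■░░░░■■■■·■■
■■□□·░░░░░░■■·■■
■■···░░░░░░■■◆■■
■■···░░░░░░■■·■■
■■·■■░░░░░░■■·■■
■■···░░░░░░░░░░░
■■■■■░░░░░░░░░░░
■■■■■░░░░░░░░░░░

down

■■■·★□·■░░
■■■■■·■■░░
░■■■■·■■░░
░░░■■·■■░░
░░░■■·■■░░
░░░■■◆■■░░
░░░■■·■■░░
░░░·····░░
░░░░░░░░░░
░░░░░░░░░░

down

■■■■■·■■░░
░■■■■·■■░░
░░░■■·■■░░
░░░■■·■■░░
░░░■■·■■░░
░░░■■◆■■░░
░░░·····░░
░░░■■·■■░░
░░░░░░░░░░
░░░░░░░░░░

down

░■■■■·■■░░
░░░■■·■■░░
░░░■■·■■░░
░░░■■·■■░░
░░░■■·■■░░
░░░··◆··░░
░░░■■·■■░░
░░░■■·■■░░
░░░░░░░░░░
░░░░░░░░░░

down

░░░■■·■■░░
░░░■■·■■░░
░░░■■·■■░░
░░░■■·■■░░
░░░·····░░
░░░■■◆■■░░
░░░■■·■■░░
░░░■■···░░
░░░░░░░░░░
░░░░░░░░░░

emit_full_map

··★·■■■■■■■■■■░░
····■■■■■■■····■
···············■
···□■■■■■■■·★□·■
■■··■■■■■■■■■·■■
■■··■░░░░■■■■·■■
■■□□·░░░░░░■■·■■
■■···░░░░░░■■·■■
■■···░░░░░░■■·■■
■■·■■░░░░░░■■·■■
■■···░░░░░░·····
■■■■■░░░░░░■■◆■■
■■■■■░░░░░░■■·■■
░░░░░░░░░░░■■···

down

░░░■■·■■░░
░░░■■·■■░░
░░░■■·■■░░
░░░·····░░
░░░■■·■■░░
░░░■■◆■■░░
░░░■■···░░
░░░■■■■■░░
░░░░░░░░░░
░░░░░░░░░░

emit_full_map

··★·■■■■■■■■■■░░
····■■■■■■■····■
···············■
···□■■■■■■■·★□·■
■■··■■■■■■■■■·■■
■■··■░░░░■■■■·■■
■■□□·░░░░░░■■·■■
■■···░░░░░░■■·■■
■■···░░░░░░■■·■■
■■·■■░░░░░░■■·■■
■■···░░░░░░·····
■■■■■░░░░░░■■·■■
■■■■■░░░░░░■■◆■■
░░░░░░░░░░░■■···
░░░░░░░░░░░■■■■■


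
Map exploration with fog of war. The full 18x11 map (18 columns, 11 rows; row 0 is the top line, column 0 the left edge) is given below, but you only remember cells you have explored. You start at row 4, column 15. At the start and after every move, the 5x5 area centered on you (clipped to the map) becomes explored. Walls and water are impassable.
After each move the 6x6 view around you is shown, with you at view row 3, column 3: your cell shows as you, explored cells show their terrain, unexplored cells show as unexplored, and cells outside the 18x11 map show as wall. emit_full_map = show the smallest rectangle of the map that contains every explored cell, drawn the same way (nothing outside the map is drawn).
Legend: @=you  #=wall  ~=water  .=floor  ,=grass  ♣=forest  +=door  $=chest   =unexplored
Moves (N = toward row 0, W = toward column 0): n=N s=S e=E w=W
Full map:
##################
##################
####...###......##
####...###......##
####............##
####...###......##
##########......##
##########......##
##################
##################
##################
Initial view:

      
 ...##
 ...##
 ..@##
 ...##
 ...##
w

      
 ....#
 ....#
 ..@.#
 ....#
 ....#

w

      
 .....
 .....
 ..@..
 .....
 .....

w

      
 .....
 .....
 ..@..
 .....
 .....

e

      
......
......
...@..
......
......

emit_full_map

......##
......##
...@..##
......##
......##

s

......
......
......
...@..
......
 .....

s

......
......
......
...@..
 .....
 #####

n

......
......
......
...@..
......
 .....

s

......
......
......
...@..
 .....
 #####

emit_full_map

......##
......##
......##
......##
...@..##
 .....  
 #####  

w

 .....
 .....
 .....
 ..@..
 .....
 #####

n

 .....
 .....
 .....
 ..@..
 .....
 .....
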